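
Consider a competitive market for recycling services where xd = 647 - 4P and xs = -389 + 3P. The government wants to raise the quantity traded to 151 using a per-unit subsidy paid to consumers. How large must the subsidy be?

Required subsidy s = 56 per unit

At x = 151, invert demand for the buyer price: Pb = (647 − 151)/4 = 124; invert supply for the seller price: Ps = (151 − (-389))/3 = 180.
The subsidy must fill the gap: s = Ps − Pb = 180 − 124 = 56.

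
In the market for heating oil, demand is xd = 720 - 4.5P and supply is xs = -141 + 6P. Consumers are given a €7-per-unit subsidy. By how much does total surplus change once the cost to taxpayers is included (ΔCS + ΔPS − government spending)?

Pre-subsidy: 720 - 4.5P = -141 + 6P gives P* = 82, x* = 351.
With the rebate, buyers effectively pay Pb = Ps − 7, where Ps is the price sellers receive.
Demand in terms of Ps becomes xd = 720 − 4.5(Ps − 7) = 751.5 - 4.5Ps. Setting this equal to supply: 751.5 - 4.5Ps = -141 + 6Ps, so Ps = 85.
Buyers pay Pb = 85 − 7 = 78; x' = -141 + 6·85 = 369.
ΔCS = ½(351 + 369)(82 − 78) = 1440; ΔPS = ½(351 + 369)(85 − 82) = 1080.
Government spending = 7 × 369 = 2583.
Net change = 1440 + 1080 − 2583 = -63. The loss equals the DWL triangle ½·7·18.

Net change in total surplus = -€63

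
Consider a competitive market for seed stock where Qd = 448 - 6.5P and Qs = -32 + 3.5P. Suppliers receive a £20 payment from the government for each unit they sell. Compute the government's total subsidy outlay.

Government cost = £3630

Pre-subsidy: 448 - 6.5P = -32 + 3.5P gives P* = 48, Q* = 136.
With the subsidy, sellers receive Ps = Pb + 20 for each unit, where Pb is the price buyers pay.
Supply in terms of Pb becomes Qs = -32 + 3.5(Pb + 20) = 38 + 3.5Pb. Setting this equal to demand: 448 - 6.5Pb = 38 + 3.5Pb, so Pb = 41.
Sellers receive Ps = 41 + 20 = 61; Q' = 448 − 6.5·41 = 181.5.
Government outlay = subsidy × quantity = 20 × 181.5 = 3630.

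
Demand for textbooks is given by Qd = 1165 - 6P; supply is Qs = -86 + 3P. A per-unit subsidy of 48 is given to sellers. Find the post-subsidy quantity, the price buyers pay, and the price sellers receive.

Q' = 427; buyers pay 123; sellers receive 171

Pre-subsidy: 1165 - 6P = -86 + 3P gives P* = 139, Q* = 331.
With the subsidy, sellers receive Ps = Pb + 48 for each unit, where Pb is the price buyers pay.
Supply in terms of Pb becomes Qs = -86 + 3(Pb + 48) = 58 + 3Pb. Setting this equal to demand: 1165 - 6Pb = 58 + 3Pb, so Pb = 123.
Sellers receive Ps = 123 + 48 = 171; Q' = 1165 − 6·123 = 427.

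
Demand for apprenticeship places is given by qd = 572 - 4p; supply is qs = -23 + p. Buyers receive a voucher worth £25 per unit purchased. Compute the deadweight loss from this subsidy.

Pre-subsidy: 572 - 4p = -23 + p gives p* = 119, q* = 96.
With the rebate, buyers effectively pay pb = ps − 25, where ps is the price sellers receive.
Demand in terms of ps becomes qd = 572 − 4(ps − 25) = 672 - 4ps. Setting this equal to supply: 672 - 4ps = -23 + ps, so ps = 139.
Buyers pay pb = 139 − 25 = 114; q' = -23 + 1·139 = 116.
The subsidy expands output by 116 − 96 = 20 past the efficient level; on those units the gap between marginal cost and willingness to pay runs from 0 up to 25.
DWL = ½ × 25 × 20 = 250.

Deadweight loss = £250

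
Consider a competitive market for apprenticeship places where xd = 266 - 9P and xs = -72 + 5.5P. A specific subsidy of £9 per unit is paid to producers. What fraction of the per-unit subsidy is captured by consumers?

Pre-subsidy: 266 - 9P = -72 + 5.5P gives P* = 676/29, x* = 1630/29.
With the subsidy, sellers receive Ps = Pb + 9 for each unit, where Pb is the price buyers pay.
Supply in terms of Pb becomes xs = -72 + 5.5(Pb + 9) = -22.5 + 5.5Pb. Setting this equal to demand: 266 - 9Pb = -22.5 + 5.5Pb, so Pb = 577/29.
Sellers receive Ps = 577/29 + 9 = 838/29; x' = 266 − 9·(577/29) = 2521/29.
Buyers' price falls by P* − Pb = 676/29 − 577/29 = 99/29; sellers' price rises by Ps − P* = 838/29 − 676/29 = 162/29.
So consumers capture (99/29)/9 = 11/29 of each unit of subsidy.

Consumer share = 11/29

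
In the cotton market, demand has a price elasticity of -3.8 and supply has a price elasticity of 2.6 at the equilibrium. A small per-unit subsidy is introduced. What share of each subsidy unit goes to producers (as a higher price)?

Producer share = 0.59375

For a small subsidy around the equilibrium, the benefit split depends on the relative slopes, which at a point are proportional to the elasticities.
Buyer share = εs/(εs + |εd|) = 2.6/(2.6 + 3.8) = 0.40625; seller share = |εd|/(εs + |εd|) = 0.59375.
So producers capture 0.59375 of the subsidy.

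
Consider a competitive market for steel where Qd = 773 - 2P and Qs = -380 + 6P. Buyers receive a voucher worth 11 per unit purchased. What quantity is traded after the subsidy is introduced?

Pre-subsidy: 773 - 2P = -380 + 6P gives P* = 144.125, Q* = 484.75.
With the rebate, buyers effectively pay Pb = Ps − 11, where Ps is the price sellers receive.
Demand in terms of Ps becomes Qd = 773 − 2(Ps − 11) = 795 - 2Ps. Setting this equal to supply: 795 - 2Ps = -380 + 6Ps, so Ps = 146.875.
Buyers pay Pb = 146.875 − 11 = 135.875; Q' = -380 + 6·146.875 = 501.25.

Q' = 501.25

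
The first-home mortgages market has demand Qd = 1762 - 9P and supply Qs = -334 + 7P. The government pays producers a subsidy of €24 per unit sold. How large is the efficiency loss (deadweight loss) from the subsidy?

Deadweight loss = €1134

Pre-subsidy: 1762 - 9P = -334 + 7P gives P* = 131, Q* = 583.
With the subsidy, sellers receive Ps = Pb + 24 for each unit, where Pb is the price buyers pay.
Supply in terms of Pb becomes Qs = -334 + 7(Pb + 24) = -166 + 7Pb. Setting this equal to demand: 1762 - 9Pb = -166 + 7Pb, so Pb = 120.5.
Sellers receive Ps = 120.5 + 24 = 144.5; Q' = 1762 − 9·120.5 = 677.5.
The subsidy expands output by 677.5 − 583 = 94.5 past the efficient level; on those units the gap between marginal cost and willingness to pay runs from 0 up to 24.
DWL = ½ × 24 × 94.5 = 1134.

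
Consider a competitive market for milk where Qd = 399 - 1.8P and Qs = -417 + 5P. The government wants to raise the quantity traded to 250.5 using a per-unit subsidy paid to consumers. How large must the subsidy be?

Required subsidy s = 51 per unit

At Q = 250.5, invert demand for the buyer price: Pb = (399 − 250.5)/1.8 = 82.5; invert supply for the seller price: Ps = (250.5 − (-417))/5 = 133.5.
The subsidy must fill the gap: s = Ps − Pb = 133.5 − 82.5 = 51.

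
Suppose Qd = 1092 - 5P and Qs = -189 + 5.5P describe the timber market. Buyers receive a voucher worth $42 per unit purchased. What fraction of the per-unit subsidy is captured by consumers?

Consumer share = 11/21

Pre-subsidy: 1092 - 5P = -189 + 5.5P gives P* = 122, Q* = 482.
With the rebate, buyers effectively pay Pb = Ps − 42, where Ps is the price sellers receive.
Demand in terms of Ps becomes Qd = 1092 − 5(Ps − 42) = 1302 - 5Ps. Setting this equal to supply: 1302 - 5Ps = -189 + 5.5Ps, so Ps = 142.
Buyers pay Pb = 142 − 42 = 100; Q' = -189 + 5.5·142 = 592.
Buyers' price falls by P* − Pb = 122 − 100 = 22; sellers' price rises by Ps − P* = 142 − 122 = 20.
So consumers capture 22/42 = 11/21 of each unit of subsidy.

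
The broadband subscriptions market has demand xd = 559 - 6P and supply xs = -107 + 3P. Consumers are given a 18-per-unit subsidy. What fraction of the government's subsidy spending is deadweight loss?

Pre-subsidy: 559 - 6P = -107 + 3P gives P* = 74, x* = 115.
With the rebate, buyers effectively pay Pb = Ps − 18, where Ps is the price sellers receive.
Demand in terms of Ps becomes xd = 559 − 6(Ps − 18) = 667 - 6Ps. Setting this equal to supply: 667 - 6Ps = -107 + 3Ps, so Ps = 86.
Buyers pay Pb = 86 − 18 = 68; x' = -107 + 3·86 = 151.
ΔCS = ½(115 + 151)(74 − 68) = 798; ΔPS = ½(115 + 151)(86 − 74) = 1596.
Government spending = 18 × 151 = 2718.
DWL = ½ × 18 × (151 − 115) = 324; fraction = 324 / 2718 = 18/151.

DWL / government spending = 18/151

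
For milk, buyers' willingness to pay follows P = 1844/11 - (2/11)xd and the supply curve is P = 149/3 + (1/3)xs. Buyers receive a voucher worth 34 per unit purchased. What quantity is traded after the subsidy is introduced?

x' = 295

Pre-subsidy: 1844/11 - (2/11)x = 149/3 + (1/3)x gives x* = 229 and P* = 126.
With the rebate, buyers effectively pay Pb = Ps − 34, where Ps is the price sellers receive.
On the curves, Pb = 1844/11 - (2/11)x and Ps = 149/3 + (1/3)x; the wedge Ps − Pb = 34 gives 149/3 + (1/3)x − (1844/11 - (2/11)x) = 34, so x' = 295.
Then Pb = 1844/11 − (2/11)·295 = 114 and Ps = 149/3 + (1/3)·295 = 148.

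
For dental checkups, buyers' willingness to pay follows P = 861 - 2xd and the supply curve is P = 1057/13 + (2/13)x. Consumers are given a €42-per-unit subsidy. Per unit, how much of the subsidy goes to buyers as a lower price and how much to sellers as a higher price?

Buyers gain €39 per unit; sellers gain €3 per unit

Pre-subsidy: 861 - 2x = 1057/13 + (2/13)x gives x* = 362 and P* = 137.
With the rebate, buyers effectively pay Pb = Ps − 42, where Ps is the price sellers receive.
On the curves, Pb = 861 - 2x and Ps = 1057/13 + (2/13)x; the wedge Ps − Pb = 42 gives 1057/13 + (2/13)x − (861 - 2x) = 42, so x' = 381.5.
Then Pb = 861 − 2·381.5 = 98 and Ps = 1057/13 + (2/13)·381.5 = 140.
Buyers' price falls by P* − Pb = 137 − 98 = 39; sellers' price rises by Ps − P* = 140 − 137 = 3.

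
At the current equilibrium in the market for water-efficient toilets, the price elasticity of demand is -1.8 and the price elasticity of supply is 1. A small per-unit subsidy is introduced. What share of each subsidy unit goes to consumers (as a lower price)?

Consumer share = 5/14

For a small subsidy around the equilibrium, the benefit split depends on the relative slopes, which at a point are proportional to the elasticities.
Buyer share = εs/(εs + |εd|) = 1/(1 + 1.8) = 5/14; seller share = |εd|/(εs + |εd|) = 9/14.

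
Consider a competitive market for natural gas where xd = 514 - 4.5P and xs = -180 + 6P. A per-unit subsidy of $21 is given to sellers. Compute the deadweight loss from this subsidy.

Deadweight loss = $567

Pre-subsidy: 514 - 4.5P = -180 + 6P gives P* = 1388/21, x* = 1516/7.
With the subsidy, sellers receive Ps = Pb + 21 for each unit, where Pb is the price buyers pay.
Supply in terms of Pb becomes xs = -180 + 6(Pb + 21) = -54 + 6Pb. Setting this equal to demand: 514 - 4.5Pb = -54 + 6Pb, so Pb = 1136/21.
Sellers receive Ps = 1136/21 + 21 = 1577/21; x' = 514 − 4.5·(1136/21) = 1894/7.
The subsidy expands output by 1894/7 − 1516/7 = 54 past the efficient level; on those units the gap between marginal cost and willingness to pay runs from 0 up to 21.
DWL = ½ × 21 × 54 = 567.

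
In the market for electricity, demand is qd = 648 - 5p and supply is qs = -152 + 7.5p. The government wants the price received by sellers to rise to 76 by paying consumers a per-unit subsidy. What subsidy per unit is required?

Required subsidy s = 30 per unit

At a seller price of 76, quantity supplied is -152 + 7.5·76 = 418.
Buyers absorb 418 only when they pay pb with 648 − 5·pb = 418, i.e. pb = 46.
s = ps − pb = 76 − 46 = 30.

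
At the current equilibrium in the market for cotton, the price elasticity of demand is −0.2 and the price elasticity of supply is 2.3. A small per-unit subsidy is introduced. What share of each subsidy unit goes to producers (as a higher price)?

Producer share = 0.08

For a small subsidy around the equilibrium, the benefit split depends on the relative slopes, which at a point are proportional to the elasticities.
Buyer share = εs/(εs + |εd|) = 2.3/(2.3 + 0.2) = 0.92; seller share = |εd|/(εs + |εd|) = 0.08.
So producers capture 0.08 of the subsidy.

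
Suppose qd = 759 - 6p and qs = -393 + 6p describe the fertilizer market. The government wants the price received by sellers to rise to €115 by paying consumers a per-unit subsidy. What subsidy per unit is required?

At a seller price of 115, quantity supplied is -393 + 6·115 = 297.
Buyers absorb 297 only when they pay pb with 759 − 6·pb = 297, i.e. pb = 77.
s = ps − pb = 115 − 77 = 38.

Required subsidy s = €38 per unit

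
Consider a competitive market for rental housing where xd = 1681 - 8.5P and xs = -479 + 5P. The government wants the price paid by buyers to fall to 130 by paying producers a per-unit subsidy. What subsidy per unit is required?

At a buyer price of 130, quantity demanded is 1681 − 8.5·130 = 576.
Sellers supply 576 only when they receive Ps with -479 + 5·Ps = 576, i.e. Ps = 211.
s = Ps − Pb = 211 − 130 = 81.

Required subsidy s = 81 per unit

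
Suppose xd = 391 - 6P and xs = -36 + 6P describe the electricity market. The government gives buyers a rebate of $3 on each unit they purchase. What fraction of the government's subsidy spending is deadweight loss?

DWL / government spending = 9/373

Pre-subsidy: 391 - 6P = -36 + 6P gives P* = 427/12, x* = 177.5.
With the rebate, buyers effectively pay Pb = Ps − 3, where Ps is the price sellers receive.
Demand in terms of Ps becomes xd = 391 − 6(Ps − 3) = 409 - 6Ps. Setting this equal to supply: 409 - 6Ps = -36 + 6Ps, so Ps = 445/12.
Buyers pay Pb = 445/12 − 3 = 409/12; x' = -36 + 6·(445/12) = 186.5.
ΔCS = ½(177.5 + 186.5)(427/12 − 409/12) = 273; ΔPS = ½(177.5 + 186.5)(445/12 − 427/12) = 273.
Government spending = 3 × 186.5 = 559.5.
DWL = ½ × 3 × (186.5 − 177.5) = 13.5; fraction = 13.5 / 559.5 = 9/373.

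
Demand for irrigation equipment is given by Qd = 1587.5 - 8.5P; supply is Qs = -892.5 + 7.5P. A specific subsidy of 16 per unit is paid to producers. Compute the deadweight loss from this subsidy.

Deadweight loss = 510

Pre-subsidy: 1587.5 - 8.5P = -892.5 + 7.5P gives P* = 155, Q* = 270.
With the subsidy, sellers receive Ps = Pb + 16 for each unit, where Pb is the price buyers pay.
Supply in terms of Pb becomes Qs = -892.5 + 7.5(Pb + 16) = -772.5 + 7.5Pb. Setting this equal to demand: 1587.5 - 8.5Pb = -772.5 + 7.5Pb, so Pb = 147.5.
Sellers receive Ps = 147.5 + 16 = 163.5; Q' = 1587.5 − 8.5·147.5 = 333.75.
The subsidy expands output by 333.75 − 270 = 63.75 past the efficient level; on those units the gap between marginal cost and willingness to pay runs from 0 up to 16.
DWL = ½ × 16 × 63.75 = 510.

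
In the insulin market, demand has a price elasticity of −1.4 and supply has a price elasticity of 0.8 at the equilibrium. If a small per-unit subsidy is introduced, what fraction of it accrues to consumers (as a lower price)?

Consumer share = 4/11

For a small subsidy around the equilibrium, the benefit split depends on the relative slopes, which at a point are proportional to the elasticities.
Buyer share = εs/(εs + |εd|) = 0.8/(0.8 + 1.4) = 4/11; seller share = |εd|/(εs + |εd|) = 7/11.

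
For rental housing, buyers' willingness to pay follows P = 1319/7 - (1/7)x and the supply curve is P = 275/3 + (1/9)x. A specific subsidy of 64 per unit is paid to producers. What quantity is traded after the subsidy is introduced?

x' = 633

Pre-subsidy: 1319/7 - (1/7)x = 275/3 + (1/9)x gives x* = 381 and P* = 134.
With the subsidy, sellers receive Ps = Pb + 64 for each unit, where Pb is the price buyers pay.
On the curves, Pb = 1319/7 - (1/7)x and Ps = 275/3 + (1/9)x; the wedge Ps − Pb = 64 gives 275/3 + (1/9)x − (1319/7 - (1/7)x) = 64, so x' = 633.
Then Pb = 1319/7 − (1/7)·633 = 98 and Ps = 275/3 + (1/9)·633 = 162.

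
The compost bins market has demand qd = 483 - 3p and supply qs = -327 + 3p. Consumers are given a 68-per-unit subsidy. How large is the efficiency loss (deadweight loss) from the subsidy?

Deadweight loss = 3468

Pre-subsidy: 483 - 3p = -327 + 3p gives p* = 135, q* = 78.
With the rebate, buyers effectively pay pb = ps − 68, where ps is the price sellers receive.
Demand in terms of ps becomes qd = 483 − 3(ps − 68) = 687 - 3ps. Setting this equal to supply: 687 - 3ps = -327 + 3ps, so ps = 169.
Buyers pay pb = 169 − 68 = 101; q' = -327 + 3·169 = 180.
The subsidy expands output by 180 − 78 = 102 past the efficient level; on those units the gap between marginal cost and willingness to pay runs from 0 up to 68.
DWL = ½ × 68 × 102 = 3468.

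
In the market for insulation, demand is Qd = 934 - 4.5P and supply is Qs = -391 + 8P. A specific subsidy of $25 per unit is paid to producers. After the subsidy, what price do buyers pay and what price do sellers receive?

Buyers pay $90; sellers receive $115

Pre-subsidy: 934 - 4.5P = -391 + 8P gives P* = 106, Q* = 457.
With the subsidy, sellers receive Ps = Pb + 25 for each unit, where Pb is the price buyers pay.
Supply in terms of Pb becomes Qs = -391 + 8(Pb + 25) = -191 + 8Pb. Setting this equal to demand: 934 - 4.5Pb = -191 + 8Pb, so Pb = 90.
Sellers receive Ps = 90 + 25 = 115; Q' = 934 − 4.5·90 = 529.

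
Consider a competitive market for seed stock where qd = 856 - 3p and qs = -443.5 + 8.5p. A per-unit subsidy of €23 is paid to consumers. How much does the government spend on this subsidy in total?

Pre-subsidy: 856 - 3p = -443.5 + 8.5p gives p* = 113, q* = 517.
With the rebate, buyers effectively pay pb = ps − 23, where ps is the price sellers receive.
Demand in terms of ps becomes qd = 856 − 3(ps − 23) = 925 - 3ps. Setting this equal to supply: 925 - 3ps = -443.5 + 8.5ps, so ps = 119.
Buyers pay pb = 119 − 23 = 96; q' = -443.5 + 8.5·119 = 568.
Government outlay = subsidy × quantity = 23 × 568 = 13064.

Government cost = €13064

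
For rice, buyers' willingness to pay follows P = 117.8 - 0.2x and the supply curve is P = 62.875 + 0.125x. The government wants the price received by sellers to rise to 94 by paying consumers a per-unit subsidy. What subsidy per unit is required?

At a seller price of 94, quantity supplied is -503 + 8·94 = 249.
Buyers absorb 249 only when they pay Pb = 117.8 − 0.2·249 = 68.
s = Ps − Pb = 94 − 68 = 26.

Required subsidy s = 26 per unit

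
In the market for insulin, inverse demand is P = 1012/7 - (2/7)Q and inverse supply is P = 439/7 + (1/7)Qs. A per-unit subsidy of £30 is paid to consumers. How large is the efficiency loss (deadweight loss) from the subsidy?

Pre-subsidy: 1012/7 - (2/7)Q = 439/7 + (1/7)Q gives Q* = 191 and P* = 90.
With the rebate, buyers effectively pay Pb = Ps − 30, where Ps is the price sellers receive.
On the curves, Pb = 1012/7 - (2/7)Q and Ps = 439/7 + (1/7)Q; the wedge Ps − Pb = 30 gives 439/7 + (1/7)Q − (1012/7 - (2/7)Q) = 30, so Q' = 261.
Then Pb = 1012/7 − (2/7)·261 = 70 and Ps = 439/7 + (1/7)·261 = 100.
The subsidy expands output by 261 − 191 = 70 past the efficient level; on those units the gap between marginal cost and willingness to pay runs from 0 up to 30.
DWL = ½ × 30 × 70 = 1050.

Deadweight loss = £1050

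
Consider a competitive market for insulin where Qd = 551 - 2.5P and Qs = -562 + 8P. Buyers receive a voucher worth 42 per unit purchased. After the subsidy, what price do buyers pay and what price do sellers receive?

Buyers pay 74; sellers receive 116

Pre-subsidy: 551 - 2.5P = -562 + 8P gives P* = 106, Q* = 286.
With the rebate, buyers effectively pay Pb = Ps − 42, where Ps is the price sellers receive.
Demand in terms of Ps becomes Qd = 551 − 2.5(Ps − 42) = 656 - 2.5Ps. Setting this equal to supply: 656 - 2.5Ps = -562 + 8Ps, so Ps = 116.
Buyers pay Pb = 116 − 42 = 74; Q' = -562 + 8·116 = 366.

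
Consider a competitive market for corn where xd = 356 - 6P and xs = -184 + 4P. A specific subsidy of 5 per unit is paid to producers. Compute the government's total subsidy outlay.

Pre-subsidy: 356 - 6P = -184 + 4P gives P* = 54, x* = 32.
With the subsidy, sellers receive Ps = Pb + 5 for each unit, where Pb is the price buyers pay.
Supply in terms of Pb becomes xs = -184 + 4(Pb + 5) = -164 + 4Pb. Setting this equal to demand: 356 - 6Pb = -164 + 4Pb, so Pb = 52.
Sellers receive Ps = 52 + 5 = 57; x' = 356 − 6·52 = 44.
Government outlay = subsidy × quantity = 5 × 44 = 220.

Government cost = 220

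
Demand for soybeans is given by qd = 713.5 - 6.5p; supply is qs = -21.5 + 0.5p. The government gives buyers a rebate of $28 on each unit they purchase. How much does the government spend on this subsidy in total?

Pre-subsidy: 713.5 - 6.5p = -21.5 + 0.5p gives p* = 105, q* = 31.
With the rebate, buyers effectively pay pb = ps − 28, where ps is the price sellers receive.
Demand in terms of ps becomes qd = 713.5 − 6.5(ps − 28) = 895.5 - 6.5ps. Setting this equal to supply: 895.5 - 6.5ps = -21.5 + 0.5ps, so ps = 131.
Buyers pay pb = 131 − 28 = 103; q' = -21.5 + 0.5·131 = 44.
Government outlay = subsidy × quantity = 28 × 44 = 1232.

Government cost = $1232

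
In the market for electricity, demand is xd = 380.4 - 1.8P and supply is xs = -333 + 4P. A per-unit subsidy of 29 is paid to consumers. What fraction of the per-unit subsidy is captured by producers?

Producer share = 9/29

Pre-subsidy: 380.4 - 1.8P = -333 + 4P gives P* = 123, x* = 159.
With the rebate, buyers effectively pay Pb = Ps − 29, where Ps is the price sellers receive.
Demand in terms of Ps becomes xd = 380.4 − 1.8(Ps − 29) = 432.6 - 1.8Ps. Setting this equal to supply: 432.6 - 1.8Ps = -333 + 4Ps, so Ps = 132.
Buyers pay Pb = 132 − 29 = 103; x' = -333 + 4·132 = 195.
Buyers' price falls by P* − Pb = 123 − 103 = 20; sellers' price rises by Ps − P* = 132 − 123 = 9.
So producers capture 9/29 = 9/29 of each unit of subsidy.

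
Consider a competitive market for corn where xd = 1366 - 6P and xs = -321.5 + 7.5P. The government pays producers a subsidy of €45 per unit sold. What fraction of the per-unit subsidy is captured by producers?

Producer share = 4/9

Pre-subsidy: 1366 - 6P = -321.5 + 7.5P gives P* = 125, x* = 616.
With the subsidy, sellers receive Ps = Pb + 45 for each unit, where Pb is the price buyers pay.
Supply in terms of Pb becomes xs = -321.5 + 7.5(Pb + 45) = 16 + 7.5Pb. Setting this equal to demand: 1366 - 6Pb = 16 + 7.5Pb, so Pb = 100.
Sellers receive Ps = 100 + 45 = 145; x' = 1366 − 6·100 = 766.
Buyers' price falls by P* − Pb = 125 − 100 = 25; sellers' price rises by Ps − P* = 145 − 125 = 20.
So producers capture 20/45 = 4/9 of each unit of subsidy.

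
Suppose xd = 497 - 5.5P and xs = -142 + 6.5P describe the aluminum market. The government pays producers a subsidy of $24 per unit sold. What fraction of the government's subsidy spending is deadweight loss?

DWL / government spending = 286/2205

Pre-subsidy: 497 - 5.5P = -142 + 6.5P gives P* = 53.25, x* = 204.125.
With the subsidy, sellers receive Ps = Pb + 24 for each unit, where Pb is the price buyers pay.
Supply in terms of Pb becomes xs = -142 + 6.5(Pb + 24) = 14 + 6.5Pb. Setting this equal to demand: 497 - 5.5Pb = 14 + 6.5Pb, so Pb = 40.25.
Sellers receive Ps = 40.25 + 24 = 64.25; x' = 497 − 5.5·40.25 = 275.625.
ΔCS = ½(204.125 + 275.625)(53.25 − 40.25) = 3118.375; ΔPS = ½(204.125 + 275.625)(64.25 − 53.25) = 2638.625.
Government spending = 24 × 275.625 = 6615.
DWL = ½ × 24 × (275.625 − 204.125) = 858; fraction = 858 / 6615 = 286/2205.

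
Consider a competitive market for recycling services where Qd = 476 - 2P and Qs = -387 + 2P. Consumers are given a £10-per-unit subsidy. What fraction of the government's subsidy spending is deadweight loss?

DWL / government spending = 10/109

Pre-subsidy: 476 - 2P = -387 + 2P gives P* = 215.75, Q* = 44.5.
With the rebate, buyers effectively pay Pb = Ps − 10, where Ps is the price sellers receive.
Demand in terms of Ps becomes Qd = 476 − 2(Ps − 10) = 496 - 2Ps. Setting this equal to supply: 496 - 2Ps = -387 + 2Ps, so Ps = 220.75.
Buyers pay Pb = 220.75 − 10 = 210.75; Q' = -387 + 2·220.75 = 54.5.
ΔCS = ½(44.5 + 54.5)(215.75 − 210.75) = 247.5; ΔPS = ½(44.5 + 54.5)(220.75 − 215.75) = 247.5.
Government spending = 10 × 54.5 = 545.
DWL = ½ × 10 × (54.5 − 44.5) = 50; fraction = 50 / 545 = 10/109.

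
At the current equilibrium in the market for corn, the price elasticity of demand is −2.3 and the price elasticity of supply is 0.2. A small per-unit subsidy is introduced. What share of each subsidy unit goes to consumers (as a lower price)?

Consumer share = 0.08

For a small subsidy around the equilibrium, the benefit split depends on the relative slopes, which at a point are proportional to the elasticities.
Buyer share = εs/(εs + |εd|) = 0.2/(0.2 + 2.3) = 0.08; seller share = |εd|/(εs + |εd|) = 0.92.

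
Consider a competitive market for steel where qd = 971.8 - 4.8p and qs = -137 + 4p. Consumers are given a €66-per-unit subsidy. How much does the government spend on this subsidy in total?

Pre-subsidy: 971.8 - 4.8p = -137 + 4p gives p* = 126, q* = 367.
With the rebate, buyers effectively pay pb = ps − 66, where ps is the price sellers receive.
Demand in terms of ps becomes qd = 971.8 − 4.8(ps − 66) = 1288.6 - 4.8ps. Setting this equal to supply: 1288.6 - 4.8ps = -137 + 4ps, so ps = 162.
Buyers pay pb = 162 − 66 = 96; q' = -137 + 4·162 = 511.
Government outlay = subsidy × quantity = 66 × 511 = 33726.

Government cost = €33726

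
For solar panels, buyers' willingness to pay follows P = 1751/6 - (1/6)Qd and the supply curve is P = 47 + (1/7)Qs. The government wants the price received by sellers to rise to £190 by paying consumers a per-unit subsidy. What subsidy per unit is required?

At a seller price of 190, quantity supplied is -329 + 7·190 = 1001.
Buyers absorb 1001 only when they pay Pb = 1751/6 − (1/6)·1001 = 125.
s = Ps − Pb = 190 − 125 = 65.

Required subsidy s = £65 per unit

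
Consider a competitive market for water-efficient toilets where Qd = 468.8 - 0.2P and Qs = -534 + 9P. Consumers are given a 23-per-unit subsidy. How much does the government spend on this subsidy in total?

Pre-subsidy: 468.8 - 0.2P = -534 + 9P gives P* = 109, Q* = 447.
With the rebate, buyers effectively pay Pb = Ps − 23, where Ps is the price sellers receive.
Demand in terms of Ps becomes Qd = 468.8 − 0.2(Ps − 23) = 473.4 - 0.2Ps. Setting this equal to supply: 473.4 - 0.2Ps = -534 + 9Ps, so Ps = 109.5.
Buyers pay Pb = 109.5 − 23 = 86.5; Q' = -534 + 9·109.5 = 451.5.
Government outlay = subsidy × quantity = 23 × 451.5 = 10384.5.

Government cost = 10384.5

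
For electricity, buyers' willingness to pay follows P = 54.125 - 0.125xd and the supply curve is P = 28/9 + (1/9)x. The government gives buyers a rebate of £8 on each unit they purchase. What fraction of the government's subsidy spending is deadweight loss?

Pre-subsidy: 54.125 - 0.125x = 28/9 + (1/9)x gives x* = 3673/17 and P* = 461/17.
With the rebate, buyers effectively pay Pb = Ps − 8, where Ps is the price sellers receive.
On the curves, Pb = 54.125 - 0.125x and Ps = 28/9 + (1/9)x; the wedge Ps − Pb = 8 gives 28/9 + (1/9)x − (54.125 - 0.125x) = 8, so x' = 4249/17.
Then Pb = 54.125 − 0.125·(4249/17) = 389/17 and Ps = 28/9 + (1/9)·(4249/17) = 525/17.
ΔCS = ½(3673/17 + 4249/17)(461/17 − 389/17) = 16776/17; ΔPS = ½(3673/17 + 4249/17)(525/17 − 461/17) = 14912/17.
Government spending = 8 × 4249/17 = 33992/17.
DWL = ½ × 8 × (4249/17 − 3673/17) = 2304/17; fraction = (2304/17) / (33992/17) = 288/4249.

DWL / government spending = 288/4249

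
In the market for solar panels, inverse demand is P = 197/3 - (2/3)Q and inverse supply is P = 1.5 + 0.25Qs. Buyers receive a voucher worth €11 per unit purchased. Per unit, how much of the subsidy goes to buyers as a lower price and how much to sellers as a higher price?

Pre-subsidy: 197/3 - (2/3)Q = 1.5 + 0.25Q gives Q* = 70 and P* = 19.
With the rebate, buyers effectively pay Pb = Ps − 11, where Ps is the price sellers receive.
On the curves, Pb = 197/3 - (2/3)Q and Ps = 1.5 + 0.25Q; the wedge Ps − Pb = 11 gives 1.5 + 0.25Q − (197/3 - (2/3)Q) = 11, so Q' = 82.
Then Pb = 197/3 − (2/3)·82 = 11 and Ps = 1.5 + 0.25·82 = 22.
Buyers' price falls by P* − Pb = 19 − 11 = 8; sellers' price rises by Ps − P* = 22 − 19 = 3.

Buyers gain €8 per unit; sellers gain €3 per unit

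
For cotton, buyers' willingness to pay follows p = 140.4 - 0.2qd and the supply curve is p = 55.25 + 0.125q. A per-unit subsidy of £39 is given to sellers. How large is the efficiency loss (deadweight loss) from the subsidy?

Deadweight loss = £2340

Pre-subsidy: 140.4 - 0.2q = 55.25 + 0.125q gives q* = 262 and p* = 88.
With the subsidy, sellers receive ps = pb + 39 for each unit, where pb is the price buyers pay.
On the curves, pb = 140.4 - 0.2q and ps = 55.25 + 0.125q; the wedge ps − pb = 39 gives 55.25 + 0.125q − (140.4 - 0.2q) = 39, so q' = 382.
Then pb = 140.4 − 0.2·382 = 64 and ps = 55.25 + 0.125·382 = 103.
The subsidy expands output by 382 − 262 = 120 past the efficient level; on those units the gap between marginal cost and willingness to pay runs from 0 up to 39.
DWL = ½ × 39 × 120 = 2340.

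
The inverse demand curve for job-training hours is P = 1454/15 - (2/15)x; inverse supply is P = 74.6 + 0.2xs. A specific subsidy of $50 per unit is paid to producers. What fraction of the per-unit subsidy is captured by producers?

Pre-subsidy: 1454/15 - (2/15)x = 74.6 + 0.2x gives x* = 67 and P* = 88.
With the subsidy, sellers receive Ps = Pb + 50 for each unit, where Pb is the price buyers pay.
On the curves, Pb = 1454/15 - (2/15)x and Ps = 74.6 + 0.2x; the wedge Ps − Pb = 50 gives 74.6 + 0.2x − (1454/15 - (2/15)x) = 50, so x' = 217.
Then Pb = 1454/15 − (2/15)·217 = 68 and Ps = 74.6 + 0.2·217 = 118.
Buyers' price falls by P* − Pb = 88 − 68 = 20; sellers' price rises by Ps − P* = 118 − 88 = 30.
So producers capture 30/50 = 0.6 of each unit of subsidy.

Producer share = 0.6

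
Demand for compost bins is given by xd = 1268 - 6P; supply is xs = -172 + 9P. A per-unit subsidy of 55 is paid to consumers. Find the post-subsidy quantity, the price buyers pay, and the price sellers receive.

Pre-subsidy: 1268 - 6P = -172 + 9P gives P* = 96, x* = 692.
With the rebate, buyers effectively pay Pb = Ps − 55, where Ps is the price sellers receive.
Demand in terms of Ps becomes xd = 1268 − 6(Ps − 55) = 1598 - 6Ps. Setting this equal to supply: 1598 - 6Ps = -172 + 9Ps, so Ps = 118.
Buyers pay Pb = 118 − 55 = 63; x' = -172 + 9·118 = 890.

x' = 890; buyers pay 63; sellers receive 118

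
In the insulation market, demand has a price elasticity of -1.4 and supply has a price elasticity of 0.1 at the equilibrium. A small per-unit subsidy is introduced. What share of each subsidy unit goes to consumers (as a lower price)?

Consumer share = 1/15

For a small subsidy around the equilibrium, the benefit split depends on the relative slopes, which at a point are proportional to the elasticities.
Buyer share = εs/(εs + |εd|) = 0.1/(0.1 + 1.4) = 1/15; seller share = |εd|/(εs + |εd|) = 14/15.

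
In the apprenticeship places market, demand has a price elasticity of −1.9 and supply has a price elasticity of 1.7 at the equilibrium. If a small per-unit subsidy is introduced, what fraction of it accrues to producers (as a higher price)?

Producer share = 19/36

For a small subsidy around the equilibrium, the benefit split depends on the relative slopes, which at a point are proportional to the elasticities.
Buyer share = εs/(εs + |εd|) = 1.7/(1.7 + 1.9) = 17/36; seller share = |εd|/(εs + |εd|) = 19/36.
So producers capture 19/36 of the subsidy.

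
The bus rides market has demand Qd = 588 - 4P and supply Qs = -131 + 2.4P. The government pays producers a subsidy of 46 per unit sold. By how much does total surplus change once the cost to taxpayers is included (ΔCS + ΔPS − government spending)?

Net change in total surplus = -1587

Pre-subsidy: 588 - 4P = -131 + 2.4P gives P* = 112.34375, Q* = 138.625.
With the subsidy, sellers receive Ps = Pb + 46 for each unit, where Pb is the price buyers pay.
Supply in terms of Pb becomes Qs = -131 + 2.4(Pb + 46) = -20.6 + 2.4Pb. Setting this equal to demand: 588 - 4Pb = -20.6 + 2.4Pb, so Pb = 95.09375.
Sellers receive Ps = 95.09375 + 46 = 141.09375; Q' = 588 − 4·95.09375 = 207.625.
ΔCS = ½(138.625 + 207.625)(112.34375 − 95.09375) = 2986.40625; ΔPS = ½(138.625 + 207.625)(141.09375 − 112.34375) = 4977.34375.
Government spending = 46 × 207.625 = 9550.75.
Net change = 2986.40625 + 4977.34375 − 9550.75 = -1587. The loss equals the DWL triangle ½·46·69.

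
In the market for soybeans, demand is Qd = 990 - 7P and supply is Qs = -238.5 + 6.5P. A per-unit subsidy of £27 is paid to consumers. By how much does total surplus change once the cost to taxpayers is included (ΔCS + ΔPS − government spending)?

Pre-subsidy: 990 - 7P = -238.5 + 6.5P gives P* = 91, Q* = 353.
With the rebate, buyers effectively pay Pb = Ps − 27, where Ps is the price sellers receive.
Demand in terms of Ps becomes Qd = 990 − 7(Ps − 27) = 1179 - 7Ps. Setting this equal to supply: 1179 - 7Ps = -238.5 + 6.5Ps, so Ps = 105.
Buyers pay Pb = 105 − 27 = 78; Q' = -238.5 + 6.5·105 = 444.
ΔCS = ½(353 + 444)(91 − 78) = 5180.5; ΔPS = ½(353 + 444)(105 − 91) = 5579.
Government spending = 27 × 444 = 11988.
Net change = 5180.5 + 5579 − 11988 = -1228.5. The loss equals the DWL triangle ½·27·91.

Net change in total surplus = -£1228.5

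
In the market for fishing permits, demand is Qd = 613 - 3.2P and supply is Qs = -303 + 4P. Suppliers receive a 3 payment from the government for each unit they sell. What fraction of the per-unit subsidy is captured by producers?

Pre-subsidy: 613 - 3.2P = -303 + 4P gives P* = 1145/9, Q* = 1853/9.
With the subsidy, sellers receive Ps = Pb + 3 for each unit, where Pb is the price buyers pay.
Supply in terms of Pb becomes Qs = -303 + 4(Pb + 3) = -291 + 4Pb. Setting this equal to demand: 613 - 3.2Pb = -291 + 4Pb, so Pb = 1130/9.
Sellers receive Ps = 1130/9 + 3 = 1157/9; Q' = 613 − 3.2·(1130/9) = 1901/9.
Buyers' price falls by P* − Pb = 1145/9 − 1130/9 = 5/3; sellers' price rises by Ps − P* = 1157/9 − 1145/9 = 4/3.
So producers capture (4/3)/3 = 4/9 of each unit of subsidy.

Producer share = 4/9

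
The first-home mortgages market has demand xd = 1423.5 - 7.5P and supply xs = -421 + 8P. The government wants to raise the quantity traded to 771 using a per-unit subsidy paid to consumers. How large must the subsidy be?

Required subsidy s = 62 per unit

At x = 771, invert demand for the buyer price: Pb = (1423.5 − 771)/7.5 = 87; invert supply for the seller price: Ps = (771 − (-421))/8 = 149.
The subsidy must fill the gap: s = Ps − Pb = 149 − 87 = 62.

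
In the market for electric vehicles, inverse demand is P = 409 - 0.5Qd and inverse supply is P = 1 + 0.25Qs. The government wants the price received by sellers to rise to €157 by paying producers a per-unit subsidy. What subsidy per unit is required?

Required subsidy s = €60 per unit

At a seller price of 157, quantity supplied is -4 + 4·157 = 624.
Buyers absorb 624 only when they pay Pb = 409 − 0.5·624 = 97.
s = Ps − Pb = 157 − 97 = 60.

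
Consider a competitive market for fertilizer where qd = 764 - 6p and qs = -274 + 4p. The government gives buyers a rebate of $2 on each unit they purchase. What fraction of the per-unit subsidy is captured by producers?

Producer share = 0.6

Pre-subsidy: 764 - 6p = -274 + 4p gives p* = 103.8, q* = 141.2.
With the rebate, buyers effectively pay pb = ps − 2, where ps is the price sellers receive.
Demand in terms of ps becomes qd = 764 − 6(ps − 2) = 776 - 6ps. Setting this equal to supply: 776 - 6ps = -274 + 4ps, so ps = 105.
Buyers pay pb = 105 − 2 = 103; q' = -274 + 4·105 = 146.
Buyers' price falls by p* − pb = 103.8 − 103 = 0.8; sellers' price rises by ps − p* = 105 − 103.8 = 1.2.
So producers capture 1.2/2 = 0.6 of each unit of subsidy.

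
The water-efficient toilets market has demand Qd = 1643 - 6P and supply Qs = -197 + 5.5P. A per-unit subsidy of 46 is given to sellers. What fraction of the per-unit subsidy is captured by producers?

Producer share = 12/23

Pre-subsidy: 1643 - 6P = -197 + 5.5P gives P* = 160, Q* = 683.
With the subsidy, sellers receive Ps = Pb + 46 for each unit, where Pb is the price buyers pay.
Supply in terms of Pb becomes Qs = -197 + 5.5(Pb + 46) = 56 + 5.5Pb. Setting this equal to demand: 1643 - 6Pb = 56 + 5.5Pb, so Pb = 138.
Sellers receive Ps = 138 + 46 = 184; Q' = 1643 − 6·138 = 815.
Buyers' price falls by P* − Pb = 160 − 138 = 22; sellers' price rises by Ps − P* = 184 − 160 = 24.
So producers capture 24/46 = 12/23 of each unit of subsidy.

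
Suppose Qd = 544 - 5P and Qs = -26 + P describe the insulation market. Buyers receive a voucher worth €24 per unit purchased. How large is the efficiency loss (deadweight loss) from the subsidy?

Deadweight loss = €240

Pre-subsidy: 544 - 5P = -26 + P gives P* = 95, Q* = 69.
With the rebate, buyers effectively pay Pb = Ps − 24, where Ps is the price sellers receive.
Demand in terms of Ps becomes Qd = 544 − 5(Ps − 24) = 664 - 5Ps. Setting this equal to supply: 664 - 5Ps = -26 + Ps, so Ps = 115.
Buyers pay Pb = 115 − 24 = 91; Q' = -26 + 1·115 = 89.
The subsidy expands output by 89 − 69 = 20 past the efficient level; on those units the gap between marginal cost and willingness to pay runs from 0 up to 24.
DWL = ½ × 24 × 20 = 240.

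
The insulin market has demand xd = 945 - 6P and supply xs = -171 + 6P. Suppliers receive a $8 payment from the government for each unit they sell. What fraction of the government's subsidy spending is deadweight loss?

DWL / government spending = 4/137

Pre-subsidy: 945 - 6P = -171 + 6P gives P* = 93, x* = 387.
With the subsidy, sellers receive Ps = Pb + 8 for each unit, where Pb is the price buyers pay.
Supply in terms of Pb becomes xs = -171 + 6(Pb + 8) = -123 + 6Pb. Setting this equal to demand: 945 - 6Pb = -123 + 6Pb, so Pb = 89.
Sellers receive Ps = 89 + 8 = 97; x' = 945 − 6·89 = 411.
ΔCS = ½(387 + 411)(93 − 89) = 1596; ΔPS = ½(387 + 411)(97 − 93) = 1596.
Government spending = 8 × 411 = 3288.
DWL = ½ × 8 × (411 − 387) = 96; fraction = 96 / 3288 = 4/137.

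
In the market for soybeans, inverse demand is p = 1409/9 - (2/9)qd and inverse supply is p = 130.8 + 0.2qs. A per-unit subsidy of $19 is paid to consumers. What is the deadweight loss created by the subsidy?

Deadweight loss = $427.5

Pre-subsidy: 1409/9 - (2/9)q = 130.8 + 0.2q gives q* = 61 and p* = 143.
With the rebate, buyers effectively pay pb = ps − 19, where ps is the price sellers receive.
On the curves, pb = 1409/9 - (2/9)q and ps = 130.8 + 0.2q; the wedge ps − pb = 19 gives 130.8 + 0.2q − (1409/9 - (2/9)q) = 19, so q' = 106.
Then pb = 1409/9 − (2/9)·106 = 133 and ps = 130.8 + 0.2·106 = 152.
The subsidy expands output by 106 − 61 = 45 past the efficient level; on those units the gap between marginal cost and willingness to pay runs from 0 up to 19.
DWL = ½ × 19 × 45 = 427.5.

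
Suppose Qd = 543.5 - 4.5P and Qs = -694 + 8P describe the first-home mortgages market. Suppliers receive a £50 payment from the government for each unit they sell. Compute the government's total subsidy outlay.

Government cost = £12100

Pre-subsidy: 543.5 - 4.5P = -694 + 8P gives P* = 99, Q* = 98.
With the subsidy, sellers receive Ps = Pb + 50 for each unit, where Pb is the price buyers pay.
Supply in terms of Pb becomes Qs = -694 + 8(Pb + 50) = -294 + 8Pb. Setting this equal to demand: 543.5 - 4.5Pb = -294 + 8Pb, so Pb = 67.
Sellers receive Ps = 67 + 50 = 117; Q' = 543.5 − 4.5·67 = 242.
Government outlay = subsidy × quantity = 50 × 242 = 12100.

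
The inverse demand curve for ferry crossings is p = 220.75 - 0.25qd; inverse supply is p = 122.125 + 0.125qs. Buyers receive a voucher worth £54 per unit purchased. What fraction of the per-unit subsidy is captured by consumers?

Consumer share = 2/3

Pre-subsidy: 220.75 - 0.25q = 122.125 + 0.125q gives q* = 263 and p* = 155.
With the rebate, buyers effectively pay pb = ps − 54, where ps is the price sellers receive.
On the curves, pb = 220.75 - 0.25q and ps = 122.125 + 0.125q; the wedge ps − pb = 54 gives 122.125 + 0.125q − (220.75 - 0.25q) = 54, so q' = 407.
Then pb = 220.75 − 0.25·407 = 119 and ps = 122.125 + 0.125·407 = 173.
Buyers' price falls by p* − pb = 155 − 119 = 36; sellers' price rises by ps − p* = 173 − 155 = 18.
So consumers capture 36/54 = 2/3 of each unit of subsidy.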